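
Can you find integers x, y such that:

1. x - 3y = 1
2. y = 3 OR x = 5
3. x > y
Yes

Take x = 10, y = 3. Substituting into each constraint:
  (1) 10 - 3(3) = 1 ✓
  (2) y = 3, target 3 ✓ (first branch holds)
  (3) 10 > 3 ✓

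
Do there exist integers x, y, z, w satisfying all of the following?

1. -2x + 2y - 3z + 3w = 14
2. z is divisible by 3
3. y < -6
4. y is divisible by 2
Yes

Take x = 0, y = -8, z = 0, w = 10. Substituting into each constraint:
  (1) -2(0) + 2(-8) - 3(0) + 3(10) = 14 ✓
  (2) 0 = 3 × 0, remainder 0 ✓
  (3) -8 < -6 ✓
  (4) -8 = 2 × -4, remainder 0 ✓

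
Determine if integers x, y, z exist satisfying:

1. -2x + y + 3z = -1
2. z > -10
Yes

Take x = 2, y = 0, z = 1. Substituting into each constraint:
  (1) -2(2) + 0 + 3(1) = -1 ✓
  (2) 1 > -10 ✓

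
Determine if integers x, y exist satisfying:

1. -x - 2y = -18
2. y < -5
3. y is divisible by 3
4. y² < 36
No

A contradictory subset is {y < -5, y² < 36}. No integer assignment can satisfy these jointly:

  - y < -5: bounds one variable relative to a constant
  - y² < 36: restricts y to |y| ≤ 5

Direct contradiction: the bounds on y require y ≥ -5 and y ≤ -6 simultaneously, which is empty.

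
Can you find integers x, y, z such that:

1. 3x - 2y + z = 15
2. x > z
Yes

Take x = 1, y = -6, z = 0. Substituting into each constraint:
  (1) 3(1) - 2(-6) + 0 = 15 ✓
  (2) 1 > 0 ✓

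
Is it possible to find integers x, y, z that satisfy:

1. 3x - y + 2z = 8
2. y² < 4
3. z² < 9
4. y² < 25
Yes

Take x = 2, y = 0, z = 1. Substituting into each constraint:
  (1) 3(2) + 0 + 2(1) = 8 ✓
  (2) y² = (0)² = 0, and 0 < 4 ✓
  (3) z² = (1)² = 1, and 1 < 9 ✓
  (4) y² = (0)² = 0, and 0 < 25 ✓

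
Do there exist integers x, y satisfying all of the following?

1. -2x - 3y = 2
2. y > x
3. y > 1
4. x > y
No

A contradictory subset is {y > x, x > y}. No integer assignment can satisfy these jointly:

  - y > x: bounds one variable relative to another variable
  - x > y: bounds one variable relative to another variable

Direct contradiction: y > x and x > y cannot both hold.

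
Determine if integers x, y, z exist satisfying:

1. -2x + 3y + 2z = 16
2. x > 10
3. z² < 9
Yes

Take x = 13, y = 14, z = 0. Substituting into each constraint:
  (1) -2(13) + 3(14) + 2(0) = 16 ✓
  (2) 13 > 10 ✓
  (3) z² = (0)² = 0, and 0 < 9 ✓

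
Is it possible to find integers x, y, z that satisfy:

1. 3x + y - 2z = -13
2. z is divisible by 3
Yes

Take x = -5, y = 2, z = 0. Substituting into each constraint:
  (1) 3(-5) + 2 - 2(0) = -13 ✓
  (2) 0 = 3 × 0, remainder 0 ✓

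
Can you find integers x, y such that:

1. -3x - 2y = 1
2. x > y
Yes

Take x = 1, y = -2. Substituting into each constraint:
  (1) -3(1) - 2(-2) = 1 ✓
  (2) 1 > -2 ✓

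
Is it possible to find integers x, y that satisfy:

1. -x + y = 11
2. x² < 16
Yes

Take x = 0, y = 11. Substituting into each constraint:
  (1) 0 + 11 = 11 ✓
  (2) x² = (0)² = 0, and 0 < 16 ✓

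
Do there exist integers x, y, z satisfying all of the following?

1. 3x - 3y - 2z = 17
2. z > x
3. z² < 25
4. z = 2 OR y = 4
Yes

Take x = 1, y = -6, z = 2. Substituting into each constraint:
  (1) 3(1) - 3(-6) - 2(2) = 17 ✓
  (2) 2 > 1 ✓
  (3) z² = (2)² = 4, and 4 < 25 ✓
  (4) z = 2, target 2 ✓ (first branch holds)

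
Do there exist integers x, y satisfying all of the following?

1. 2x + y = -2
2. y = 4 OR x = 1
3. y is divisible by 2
Yes

Take x = -3, y = 4. Substituting into each constraint:
  (1) 2(-3) + 4 = -2 ✓
  (2) y = 4, target 4 ✓ (first branch holds)
  (3) 4 = 2 × 2, remainder 0 ✓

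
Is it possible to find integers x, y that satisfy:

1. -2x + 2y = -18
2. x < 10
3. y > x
No

A contradictory subset is {-2x + 2y = -18, y > x}. No integer assignment can satisfy these jointly:

  - -2x + 2y = -18: is a linear equation tying the variables together
  - y > x: bounds one variable relative to another variable

From the equation, x − y = 9, i.e. y − x = -9; but y > x requires y − x ≥ 1. Contradiction.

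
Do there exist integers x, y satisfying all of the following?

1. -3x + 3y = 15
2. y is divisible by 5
Yes

Take x = -5, y = 0. Substituting into each constraint:
  (1) -3(-5) + 3(0) = 15 ✓
  (2) 0 = 5 × 0, remainder 0 ✓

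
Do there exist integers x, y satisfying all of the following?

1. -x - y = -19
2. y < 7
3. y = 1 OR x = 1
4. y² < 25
Yes

Take x = 18, y = 1. Substituting into each constraint:
  (1) (-18) + (-1) = -19 ✓
  (2) 1 < 7 ✓
  (3) y = 1, target 1 ✓ (first branch holds)
  (4) y² = (1)² = 1, and 1 < 25 ✓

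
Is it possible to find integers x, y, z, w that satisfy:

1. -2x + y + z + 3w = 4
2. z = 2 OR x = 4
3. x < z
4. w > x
Yes

Take x = 4, y = -8, z = 5, w = 5. Substituting into each constraint:
  (1) -2(4) + (-8) + 5 + 3(5) = 4 ✓
  (2) x = 4, target 4 ✓ (second branch holds)
  (3) 4 < 5 ✓
  (4) 5 > 4 ✓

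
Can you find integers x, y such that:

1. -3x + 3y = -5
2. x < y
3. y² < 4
No

Even the single constraint (-3x + 3y = -5) is infeasible over the integers.

  - -3x + 3y = -5: every term on the left is divisible by 3, so the LHS ≡ 0 (mod 3), but the RHS -5 is not — no integer solution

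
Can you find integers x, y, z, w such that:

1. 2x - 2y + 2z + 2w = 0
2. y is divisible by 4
Yes

Take x = 0, y = 0, z = 0, w = 0. Substituting into each constraint:
  (1) 2(0) - 2(0) + 2(0) + 2(0) = 0 ✓
  (2) 0 = 4 × 0, remainder 0 ✓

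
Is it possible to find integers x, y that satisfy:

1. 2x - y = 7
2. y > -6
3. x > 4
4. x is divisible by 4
Yes

Take x = 8, y = 9. Substituting into each constraint:
  (1) 2(8) + (-9) = 7 ✓
  (2) 9 > -6 ✓
  (3) 8 > 4 ✓
  (4) 8 = 4 × 2, remainder 0 ✓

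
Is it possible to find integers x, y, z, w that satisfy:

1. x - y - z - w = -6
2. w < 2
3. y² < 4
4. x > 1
Yes

Take x = 2, y = 0, z = 8, w = 0. Substituting into each constraint:
  (1) 2 + 0 + (-8) + 0 = -6 ✓
  (2) 0 < 2 ✓
  (3) y² = (0)² = 0, and 0 < 4 ✓
  (4) 2 > 1 ✓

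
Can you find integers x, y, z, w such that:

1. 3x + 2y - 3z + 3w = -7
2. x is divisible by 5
Yes

Take x = 0, y = 1, z = 0, w = -3. Substituting into each constraint:
  (1) 3(0) + 2(1) - 3(0) + 3(-3) = -7 ✓
  (2) 0 = 5 × 0, remainder 0 ✓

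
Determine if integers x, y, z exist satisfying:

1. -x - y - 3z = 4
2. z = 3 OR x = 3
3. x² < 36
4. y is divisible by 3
Yes

Take x = 5, y = -18, z = 3. Substituting into each constraint:
  (1) (-5) + 18 - 3(3) = 4 ✓
  (2) z = 3, target 3 ✓ (first branch holds)
  (3) x² = (5)² = 25, and 25 < 36 ✓
  (4) -18 = 3 × -6, remainder 0 ✓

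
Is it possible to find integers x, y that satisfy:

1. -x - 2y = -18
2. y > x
Yes

Take x = 4, y = 7. Substituting into each constraint:
  (1) (-4) - 2(7) = -18 ✓
  (2) 7 > 4 ✓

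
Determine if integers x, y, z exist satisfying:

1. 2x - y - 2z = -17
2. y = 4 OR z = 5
Yes

Take x = -1, y = 5, z = 5. Substituting into each constraint:
  (1) 2(-1) + (-5) - 2(5) = -17 ✓
  (2) z = 5, target 5 ✓ (second branch holds)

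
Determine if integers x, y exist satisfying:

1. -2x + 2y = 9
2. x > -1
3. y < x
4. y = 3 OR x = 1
No

Even the single constraint (-2x + 2y = 9) is infeasible over the integers.

  - -2x + 2y = 9: every term on the left is divisible by 2, so the LHS ≡ 0 (mod 2), but the RHS 9 is not — no integer solution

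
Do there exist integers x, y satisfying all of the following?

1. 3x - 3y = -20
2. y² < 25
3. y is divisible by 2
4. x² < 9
No

Even the single constraint (3x - 3y = -20) is infeasible over the integers.

  - 3x - 3y = -20: every term on the left is divisible by 3, so the LHS ≡ 0 (mod 3), but the RHS -20 is not — no integer solution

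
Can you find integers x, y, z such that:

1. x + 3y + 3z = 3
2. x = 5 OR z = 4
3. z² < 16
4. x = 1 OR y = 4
No

A contradictory subset is {x + 3y + 3z = 3, x = 5 OR z = 4, z² < 16}. No integer assignment can satisfy these jointly:

  - x + 3y + 3z = 3: is a linear equation tying the variables together
  - x = 5 OR z = 4: forces a choice: either x = 5 or z = 4
  - z² < 16: restricts z to |z| ≤ 3

Split on the disjunction (x = 5 OR z = 4):
  • If x = 5: with x = 5, every remaining term of the linear equation is divisible by 3, so the left side is ≡ 0 (mod 3); but the right side -2 ≡ 1 (mod 3). No integers can satisfy it.
  • If z = 4: this contradicts z² < 16, which requires |z| ≤ 3.
Both branches are infeasible, so the system has no integer solution.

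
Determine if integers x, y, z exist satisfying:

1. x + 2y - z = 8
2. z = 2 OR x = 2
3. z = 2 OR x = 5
Yes

Take x = 0, y = 5, z = 2. Substituting into each constraint:
  (1) 0 + 2(5) + (-2) = 8 ✓
  (2) z = 2, target 2 ✓ (first branch holds)
  (3) z = 2, target 2 ✓ (first branch holds)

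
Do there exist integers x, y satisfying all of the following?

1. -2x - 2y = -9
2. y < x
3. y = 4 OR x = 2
No

Even the single constraint (-2x - 2y = -9) is infeasible over the integers.

  - -2x - 2y = -9: every term on the left is divisible by 2, so the LHS ≡ 0 (mod 2), but the RHS -9 is not — no integer solution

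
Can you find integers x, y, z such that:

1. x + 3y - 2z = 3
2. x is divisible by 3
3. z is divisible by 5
Yes

Take x = 0, y = 1, z = 0. Substituting into each constraint:
  (1) 0 + 3(1) - 2(0) = 3 ✓
  (2) 0 = 3 × 0, remainder 0 ✓
  (3) 0 = 5 × 0, remainder 0 ✓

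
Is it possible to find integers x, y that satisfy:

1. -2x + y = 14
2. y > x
Yes

Take x = -13, y = -12. Substituting into each constraint:
  (1) -2(-13) + (-12) = 14 ✓
  (2) -12 > -13 ✓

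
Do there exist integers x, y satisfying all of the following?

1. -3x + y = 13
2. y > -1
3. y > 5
Yes

Take x = 0, y = 13. Substituting into each constraint:
  (1) -3(0) + 13 = 13 ✓
  (2) 13 > -1 ✓
  (3) 13 > 5 ✓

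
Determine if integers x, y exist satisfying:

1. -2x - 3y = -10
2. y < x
Yes

Take x = 5, y = 0. Substituting into each constraint:
  (1) -2(5) - 3(0) = -10 ✓
  (2) 0 < 5 ✓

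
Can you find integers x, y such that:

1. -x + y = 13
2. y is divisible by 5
Yes

Take x = -13, y = 0. Substituting into each constraint:
  (1) 13 + 0 = 13 ✓
  (2) 0 = 5 × 0, remainder 0 ✓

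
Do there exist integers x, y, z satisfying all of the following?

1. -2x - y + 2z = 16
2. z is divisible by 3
Yes

Take x = 0, y = -16, z = 0. Substituting into each constraint:
  (1) -2(0) + 16 + 2(0) = 16 ✓
  (2) 0 = 3 × 0, remainder 0 ✓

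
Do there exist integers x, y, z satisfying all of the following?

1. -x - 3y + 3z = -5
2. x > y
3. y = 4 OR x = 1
Yes

Take x = 5, y = 4, z = 4. Substituting into each constraint:
  (1) (-5) - 3(4) + 3(4) = -5 ✓
  (2) 5 > 4 ✓
  (3) y = 4, target 4 ✓ (first branch holds)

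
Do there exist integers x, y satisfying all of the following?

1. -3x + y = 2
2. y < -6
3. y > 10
No

A contradictory subset is {y < -6, y > 10}. No integer assignment can satisfy these jointly:

  - y < -6: bounds one variable relative to a constant
  - y > 10: bounds one variable relative to a constant

Direct contradiction: the bounds on y require y ≥ 11 and y ≤ -7 simultaneously, which is empty.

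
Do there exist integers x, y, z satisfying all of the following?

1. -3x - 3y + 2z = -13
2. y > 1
Yes

Take x = 3, y = 2, z = 1. Substituting into each constraint:
  (1) -3(3) - 3(2) + 2(1) = -13 ✓
  (2) 2 > 1 ✓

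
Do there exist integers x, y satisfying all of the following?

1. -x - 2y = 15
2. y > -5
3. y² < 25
Yes

Take x = -15, y = 0. Substituting into each constraint:
  (1) 15 - 2(0) = 15 ✓
  (2) 0 > -5 ✓
  (3) y² = (0)² = 0, and 0 < 25 ✓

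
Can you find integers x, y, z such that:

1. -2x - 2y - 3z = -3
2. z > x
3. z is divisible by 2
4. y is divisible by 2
No

A contradictory subset is {-2x - 2y - 3z = -3, z is divisible by 2}. No integer assignment can satisfy these jointly:

  - -2x - 2y - 3z = -3: is a linear equation tying the variables together
  - z is divisible by 2: restricts z to multiples of 2

Modular obstruction: writing z = 2z', every remaining term of the linear equation is divisible by 2, so the left side is ≡ 0 (mod 2); but the right side -3 ≡ 1 (mod 2). No integers can satisfy it.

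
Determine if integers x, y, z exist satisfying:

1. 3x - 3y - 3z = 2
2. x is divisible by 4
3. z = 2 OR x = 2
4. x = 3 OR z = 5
No

Even the single constraint (3x - 3y - 3z = 2) is infeasible over the integers.

  - 3x - 3y - 3z = 2: every term on the left is divisible by 3, so the LHS ≡ 0 (mod 3), but the RHS 2 is not — no integer solution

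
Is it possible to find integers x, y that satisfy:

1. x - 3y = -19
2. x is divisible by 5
Yes

Take x = -10, y = 3. Substituting into each constraint:
  (1) (-10) - 3(3) = -19 ✓
  (2) -10 = 5 × -2, remainder 0 ✓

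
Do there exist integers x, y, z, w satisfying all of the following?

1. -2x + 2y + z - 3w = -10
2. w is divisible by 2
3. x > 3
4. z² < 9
Yes

Take x = 4, y = -1, z = 0, w = 0. Substituting into each constraint:
  (1) -2(4) + 2(-1) + 0 - 3(0) = -10 ✓
  (2) 0 = 2 × 0, remainder 0 ✓
  (3) 4 > 3 ✓
  (4) z² = (0)² = 0, and 0 < 9 ✓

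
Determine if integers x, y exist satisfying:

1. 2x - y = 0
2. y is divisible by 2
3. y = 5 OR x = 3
Yes

Take x = 3, y = 6. Substituting into each constraint:
  (1) 2(3) + (-6) = 0 ✓
  (2) 6 = 2 × 3, remainder 0 ✓
  (3) x = 3, target 3 ✓ (second branch holds)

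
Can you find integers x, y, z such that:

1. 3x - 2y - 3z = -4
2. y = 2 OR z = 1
Yes

Take x = 0, y = 2, z = 0. Substituting into each constraint:
  (1) 3(0) - 2(2) - 3(0) = -4 ✓
  (2) y = 2, target 2 ✓ (first branch holds)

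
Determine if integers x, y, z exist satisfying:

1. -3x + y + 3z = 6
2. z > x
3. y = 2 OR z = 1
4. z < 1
No

A contradictory subset is {-3x + y + 3z = 6, y = 2 OR z = 1, z < 1}. No integer assignment can satisfy these jointly:

  - -3x + y + 3z = 6: is a linear equation tying the variables together
  - y = 2 OR z = 1: forces a choice: either y = 2 or z = 1
  - z < 1: bounds one variable relative to a constant

Split on the disjunction (y = 2 OR z = 1):
  • If y = 2: with y = 2, every remaining term of the linear equation is divisible by 3, so the left side is ≡ 0 (mod 3); but the right side 4 ≡ 1 (mod 3). No integers can satisfy it.
  • If z = 1: this contradicts the bound z ≤ 0.
Both branches are infeasible, so the system has no integer solution.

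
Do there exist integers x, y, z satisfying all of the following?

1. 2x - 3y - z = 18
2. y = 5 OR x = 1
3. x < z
Yes

Take x = 1, y = -6, z = 2. Substituting into each constraint:
  (1) 2(1) - 3(-6) + (-2) = 18 ✓
  (2) x = 1, target 1 ✓ (second branch holds)
  (3) 1 < 2 ✓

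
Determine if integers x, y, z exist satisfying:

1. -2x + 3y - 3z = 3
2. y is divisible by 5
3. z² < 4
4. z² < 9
Yes

Take x = -3, y = 0, z = 1. Substituting into each constraint:
  (1) -2(-3) + 3(0) - 3(1) = 3 ✓
  (2) 0 = 5 × 0, remainder 0 ✓
  (3) z² = (1)² = 1, and 1 < 4 ✓
  (4) z² = (1)² = 1, and 1 < 9 ✓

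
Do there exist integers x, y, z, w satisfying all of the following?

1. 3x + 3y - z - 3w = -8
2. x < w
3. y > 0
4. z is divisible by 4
Yes

Take x = 0, y = 4, z = 8, w = 4. Substituting into each constraint:
  (1) 3(0) + 3(4) + (-8) - 3(4) = -8 ✓
  (2) 0 < 4 ✓
  (3) 4 > 0 ✓
  (4) 8 = 4 × 2, remainder 0 ✓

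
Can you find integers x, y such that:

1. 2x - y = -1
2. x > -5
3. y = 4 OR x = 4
Yes

Take x = 4, y = 9. Substituting into each constraint:
  (1) 2(4) + (-9) = -1 ✓
  (2) 4 > -5 ✓
  (3) x = 4, target 4 ✓ (second branch holds)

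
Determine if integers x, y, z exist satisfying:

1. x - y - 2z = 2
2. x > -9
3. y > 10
Yes

Take x = 1, y = 11, z = -6. Substituting into each constraint:
  (1) 1 + (-11) - 2(-6) = 2 ✓
  (2) 1 > -9 ✓
  (3) 11 > 10 ✓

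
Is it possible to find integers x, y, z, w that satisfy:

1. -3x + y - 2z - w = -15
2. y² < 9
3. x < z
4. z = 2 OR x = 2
Yes

Take x = 1, y = 0, z = 2, w = 8. Substituting into each constraint:
  (1) -3(1) + 0 - 2(2) + (-8) = -15 ✓
  (2) y² = (0)² = 0, and 0 < 9 ✓
  (3) 1 < 2 ✓
  (4) z = 2, target 2 ✓ (first branch holds)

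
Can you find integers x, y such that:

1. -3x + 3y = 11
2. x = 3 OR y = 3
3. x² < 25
No

Even the single constraint (-3x + 3y = 11) is infeasible over the integers.

  - -3x + 3y = 11: every term on the left is divisible by 3, so the LHS ≡ 0 (mod 3), but the RHS 11 is not — no integer solution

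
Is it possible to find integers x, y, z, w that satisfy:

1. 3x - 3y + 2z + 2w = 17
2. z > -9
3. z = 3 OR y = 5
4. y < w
Yes

Take x = 6, y = 5, z = 0, w = 7. Substituting into each constraint:
  (1) 3(6) - 3(5) + 2(0) + 2(7) = 17 ✓
  (2) 0 > -9 ✓
  (3) y = 5, target 5 ✓ (second branch holds)
  (4) 5 < 7 ✓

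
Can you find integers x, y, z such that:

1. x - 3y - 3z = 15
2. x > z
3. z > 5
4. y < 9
Yes

Take x = 9, y = -10, z = 8. Substituting into each constraint:
  (1) 9 - 3(-10) - 3(8) = 15 ✓
  (2) 9 > 8 ✓
  (3) 8 > 5 ✓
  (4) -10 < 9 ✓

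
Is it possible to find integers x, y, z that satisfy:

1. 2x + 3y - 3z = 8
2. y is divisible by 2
Yes

Take x = 4, y = 0, z = 0. Substituting into each constraint:
  (1) 2(4) + 3(0) - 3(0) = 8 ✓
  (2) 0 = 2 × 0, remainder 0 ✓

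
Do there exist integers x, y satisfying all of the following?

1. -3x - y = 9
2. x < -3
Yes

Take x = -4, y = 3. Substituting into each constraint:
  (1) -3(-4) + (-3) = 9 ✓
  (2) -4 < -3 ✓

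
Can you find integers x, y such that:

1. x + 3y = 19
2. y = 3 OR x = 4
Yes

Take x = 10, y = 3. Substituting into each constraint:
  (1) 10 + 3(3) = 19 ✓
  (2) y = 3, target 3 ✓ (first branch holds)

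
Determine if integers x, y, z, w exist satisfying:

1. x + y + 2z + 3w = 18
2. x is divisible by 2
Yes

Take x = 0, y = 0, z = 0, w = 6. Substituting into each constraint:
  (1) 0 + 0 + 2(0) + 3(6) = 18 ✓
  (2) 0 = 2 × 0, remainder 0 ✓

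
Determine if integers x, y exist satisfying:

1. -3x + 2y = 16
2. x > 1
Yes

Take x = 2, y = 11. Substituting into each constraint:
  (1) -3(2) + 2(11) = 16 ✓
  (2) 2 > 1 ✓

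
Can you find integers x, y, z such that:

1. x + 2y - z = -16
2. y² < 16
Yes

Take x = -16, y = 0, z = 0. Substituting into each constraint:
  (1) (-16) + 2(0) + 0 = -16 ✓
  (2) y² = (0)² = 0, and 0 < 16 ✓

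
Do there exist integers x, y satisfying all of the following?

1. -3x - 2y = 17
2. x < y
Yes

Take x = -5, y = -1. Substituting into each constraint:
  (1) -3(-5) - 2(-1) = 17 ✓
  (2) -5 < -1 ✓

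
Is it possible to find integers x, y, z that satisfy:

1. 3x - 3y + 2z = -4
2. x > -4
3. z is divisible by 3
No

A contradictory subset is {3x - 3y + 2z = -4, z is divisible by 3}. No integer assignment can satisfy these jointly:

  - 3x - 3y + 2z = -4: is a linear equation tying the variables together
  - z is divisible by 3: restricts z to multiples of 3

Modular obstruction: writing z = 3z', every remaining term of the linear equation is divisible by 3, so the left side is ≡ 0 (mod 3); but the right side -4 ≡ 2 (mod 3). No integers can satisfy it.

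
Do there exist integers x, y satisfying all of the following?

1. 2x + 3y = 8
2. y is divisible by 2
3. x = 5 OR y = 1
No

A contradictory subset is {2x + 3y = 8, x = 5 OR y = 1}. No integer assignment can satisfy these jointly:

  - 2x + 3y = 8: is a linear equation tying the variables together
  - x = 5 OR y = 1: forces a choice: either x = 5 or y = 1

Split on the disjunction (x = 5 OR y = 1):
  • If x = 5: with x = 5, every remaining term of the linear equation is divisible by 3, so the left side is ≡ 0 (mod 3); but the right side -2 ≡ 1 (mod 3). No integers can satisfy it.
  • If y = 1: with y = 1, every remaining term of the linear equation is divisible by 2, so the left side is ≡ 0 (mod 2); but the right side 5 ≡ 1 (mod 2). No integers can satisfy it.
Both branches are infeasible, so the system has no integer solution.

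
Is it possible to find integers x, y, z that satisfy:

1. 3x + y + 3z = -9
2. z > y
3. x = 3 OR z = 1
Yes

Take x = 3, y = -6, z = -4. Substituting into each constraint:
  (1) 3(3) + (-6) + 3(-4) = -9 ✓
  (2) -4 > -6 ✓
  (3) x = 3, target 3 ✓ (first branch holds)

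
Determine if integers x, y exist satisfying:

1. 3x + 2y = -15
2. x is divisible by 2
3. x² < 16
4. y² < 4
No

A contradictory subset is {3x + 2y = -15, x is divisible by 2}. No integer assignment can satisfy these jointly:

  - 3x + 2y = -15: is a linear equation tying the variables together
  - x is divisible by 2: restricts x to multiples of 2

Modular obstruction: writing x = 2x', every remaining term of the linear equation is divisible by 2, so the left side is ≡ 0 (mod 2); but the right side -15 ≡ 1 (mod 2). No integers can satisfy it.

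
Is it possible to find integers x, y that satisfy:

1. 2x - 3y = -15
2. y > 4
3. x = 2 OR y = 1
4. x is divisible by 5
No

A contradictory subset is {2x - 3y = -15, y > 4, x = 2 OR y = 1}. No integer assignment can satisfy these jointly:

  - 2x - 3y = -15: is a linear equation tying the variables together
  - y > 4: bounds one variable relative to a constant
  - x = 2 OR y = 1: forces a choice: either x = 2 or y = 1

Split on the disjunction (x = 2 OR y = 1):
  • If x = 2: with x = 2, every remaining term of the linear equation is divisible by 3, so the left side is ≡ 0 (mod 3); but the right side -19 ≡ 2 (mod 3). No integers can satisfy it.
  • If y = 1: this contradicts the bound y ≥ 5.
Both branches are infeasible, so the system has no integer solution.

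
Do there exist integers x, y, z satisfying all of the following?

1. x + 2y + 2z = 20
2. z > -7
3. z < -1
Yes

Take x = 24, y = 0, z = -2. Substituting into each constraint:
  (1) 24 + 2(0) + 2(-2) = 20 ✓
  (2) -2 > -7 ✓
  (3) -2 < -1 ✓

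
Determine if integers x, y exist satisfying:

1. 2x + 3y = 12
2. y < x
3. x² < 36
Yes

Take x = 3, y = 2. Substituting into each constraint:
  (1) 2(3) + 3(2) = 12 ✓
  (2) 2 < 3 ✓
  (3) x² = (3)² = 9, and 9 < 36 ✓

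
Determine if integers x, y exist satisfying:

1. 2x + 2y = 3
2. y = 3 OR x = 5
No

Even the single constraint (2x + 2y = 3) is infeasible over the integers.

  - 2x + 2y = 3: every term on the left is divisible by 2, so the LHS ≡ 0 (mod 2), but the RHS 3 is not — no integer solution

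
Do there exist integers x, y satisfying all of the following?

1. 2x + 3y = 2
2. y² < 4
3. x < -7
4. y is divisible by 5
No

A contradictory subset is {2x + 3y = 2, y² < 4, x < -7}. No integer assignment can satisfy these jointly:

  - 2x + 3y = 2: is a linear equation tying the variables together
  - y² < 4: restricts y to |y| ≤ 1
  - x < -7: bounds one variable relative to a constant

Range argument: with x ∈ [−∞, -8], y ∈ [-1, 1], the left side of the equation is at most -13, but the right side is 2 > -13. No integer solution exists.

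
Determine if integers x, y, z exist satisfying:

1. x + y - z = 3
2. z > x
Yes

Take x = 0, y = 4, z = 1. Substituting into each constraint:
  (1) 0 + 4 + (-1) = 3 ✓
  (2) 1 > 0 ✓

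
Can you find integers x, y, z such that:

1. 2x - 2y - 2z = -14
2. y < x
Yes

Take x = 1, y = 0, z = 8. Substituting into each constraint:
  (1) 2(1) - 2(0) - 2(8) = -14 ✓
  (2) 0 < 1 ✓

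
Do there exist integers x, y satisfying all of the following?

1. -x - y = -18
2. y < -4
Yes

Take x = 23, y = -5. Substituting into each constraint:
  (1) (-23) + 5 = -18 ✓
  (2) -5 < -4 ✓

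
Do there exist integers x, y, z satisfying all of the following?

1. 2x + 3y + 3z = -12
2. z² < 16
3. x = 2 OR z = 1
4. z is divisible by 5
No

A contradictory subset is {2x + 3y + 3z = -12, x = 2 OR z = 1, z is divisible by 5}. No integer assignment can satisfy these jointly:

  - 2x + 3y + 3z = -12: is a linear equation tying the variables together
  - x = 2 OR z = 1: forces a choice: either x = 2 or z = 1
  - z is divisible by 5: restricts z to multiples of 5

Split on the disjunction (x = 2 OR z = 1):
  • If x = 2: with x = 2, writing z = 5z', every remaining term of the linear equation is divisible by 3, so the left side is ≡ 0 (mod 3); but the right side -16 ≡ 2 (mod 3). No integers can satisfy it.
  • If z = 1: this contradicts the divisibility constraint — 1 is not a multiple of 5.
Both branches are infeasible, so the system has no integer solution.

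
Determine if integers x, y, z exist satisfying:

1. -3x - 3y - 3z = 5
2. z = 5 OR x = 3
No

Even the single constraint (-3x - 3y - 3z = 5) is infeasible over the integers.

  - -3x - 3y - 3z = 5: every term on the left is divisible by 3, so the LHS ≡ 0 (mod 3), but the RHS 5 is not — no integer solution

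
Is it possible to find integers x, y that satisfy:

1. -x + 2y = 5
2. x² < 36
Yes

Take x = -5, y = 0. Substituting into each constraint:
  (1) 5 + 2(0) = 5 ✓
  (2) x² = (-5)² = 25, and 25 < 36 ✓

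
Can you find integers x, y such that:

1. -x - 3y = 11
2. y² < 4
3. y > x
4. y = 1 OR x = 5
Yes

Take x = -14, y = 1. Substituting into each constraint:
  (1) 14 - 3(1) = 11 ✓
  (2) y² = (1)² = 1, and 1 < 4 ✓
  (3) 1 > -14 ✓
  (4) y = 1, target 1 ✓ (first branch holds)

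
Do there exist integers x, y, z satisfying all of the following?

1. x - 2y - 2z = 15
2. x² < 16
Yes

Take x = 1, y = 0, z = -7. Substituting into each constraint:
  (1) 1 - 2(0) - 2(-7) = 15 ✓
  (2) x² = (1)² = 1, and 1 < 16 ✓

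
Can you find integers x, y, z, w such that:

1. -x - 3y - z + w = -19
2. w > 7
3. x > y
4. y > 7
Yes

Take x = 9, y = 8, z = 0, w = 14. Substituting into each constraint:
  (1) (-9) - 3(8) + 0 + 14 = -19 ✓
  (2) 14 > 7 ✓
  (3) 9 > 8 ✓
  (4) 8 > 7 ✓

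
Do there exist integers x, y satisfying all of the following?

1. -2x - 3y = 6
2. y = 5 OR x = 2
No

The full constraint system is jointly infeasible over the integers. Each constraint and what it forces:

  - -2x - 3y = 6: is a linear equation tying the variables together
  - y = 5 OR x = 2: forces a choice: either y = 5 or x = 2

Split on the disjunction (y = 5 OR x = 2):
  • If y = 5: with y = 5, every remaining term of the linear equation is divisible by 2, so the left side is ≡ 0 (mod 2); but the right side 21 ≡ 1 (mod 2). No integers can satisfy it.
  • If x = 2: with x = 2, every remaining term of the linear equation is divisible by 3, so the left side is ≡ 0 (mod 3); but the right side 10 ≡ 1 (mod 3). No integers can satisfy it.
Both branches are infeasible, so the system has no integer solution.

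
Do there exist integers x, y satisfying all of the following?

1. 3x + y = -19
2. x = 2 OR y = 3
Yes

Take x = 2, y = -25. Substituting into each constraint:
  (1) 3(2) + (-25) = -19 ✓
  (2) x = 2, target 2 ✓ (first branch holds)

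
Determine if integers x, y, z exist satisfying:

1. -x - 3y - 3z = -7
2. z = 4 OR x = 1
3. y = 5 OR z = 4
Yes

Take x = 1, y = -2, z = 4. Substituting into each constraint:
  (1) (-1) - 3(-2) - 3(4) = -7 ✓
  (2) z = 4, target 4 ✓ (first branch holds)
  (3) z = 4, target 4 ✓ (second branch holds)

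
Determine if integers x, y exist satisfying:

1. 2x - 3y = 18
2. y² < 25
Yes

Take x = 9, y = 0. Substituting into each constraint:
  (1) 2(9) - 3(0) = 18 ✓
  (2) y² = (0)² = 0, and 0 < 25 ✓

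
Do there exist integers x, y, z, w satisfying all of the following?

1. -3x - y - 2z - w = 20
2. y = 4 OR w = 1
Yes

Take x = -7, y = 0, z = 0, w = 1. Substituting into each constraint:
  (1) -3(-7) + 0 - 2(0) + (-1) = 20 ✓
  (2) w = 1, target 1 ✓ (second branch holds)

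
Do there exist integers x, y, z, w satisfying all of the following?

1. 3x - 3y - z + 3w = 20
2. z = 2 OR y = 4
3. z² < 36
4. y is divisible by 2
Yes

Take x = 0, y = 4, z = 1, w = 11. Substituting into each constraint:
  (1) 3(0) - 3(4) + (-1) + 3(11) = 20 ✓
  (2) y = 4, target 4 ✓ (second branch holds)
  (3) z² = (1)² = 1, and 1 < 36 ✓
  (4) 4 = 2 × 2, remainder 0 ✓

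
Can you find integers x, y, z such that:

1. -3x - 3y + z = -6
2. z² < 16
Yes

Take x = 0, y = 2, z = 0. Substituting into each constraint:
  (1) -3(0) - 3(2) + 0 = -6 ✓
  (2) z² = (0)² = 0, and 0 < 16 ✓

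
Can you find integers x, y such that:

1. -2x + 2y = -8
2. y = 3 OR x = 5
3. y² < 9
Yes

Take x = 5, y = 1. Substituting into each constraint:
  (1) -2(5) + 2(1) = -8 ✓
  (2) x = 5, target 5 ✓ (second branch holds)
  (3) y² = (1)² = 1, and 1 < 9 ✓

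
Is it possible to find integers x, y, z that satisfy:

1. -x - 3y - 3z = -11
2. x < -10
Yes

Take x = -13, y = 8, z = 0. Substituting into each constraint:
  (1) 13 - 3(8) - 3(0) = -11 ✓
  (2) -13 < -10 ✓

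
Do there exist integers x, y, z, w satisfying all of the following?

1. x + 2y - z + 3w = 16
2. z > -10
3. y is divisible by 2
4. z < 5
Yes

Take x = 0, y = 0, z = 2, w = 6. Substituting into each constraint:
  (1) 0 + 2(0) + (-2) + 3(6) = 16 ✓
  (2) 2 > -10 ✓
  (3) 0 = 2 × 0, remainder 0 ✓
  (4) 2 < 5 ✓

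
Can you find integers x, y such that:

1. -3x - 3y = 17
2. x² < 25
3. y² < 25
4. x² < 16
No

Even the single constraint (-3x - 3y = 17) is infeasible over the integers.

  - -3x - 3y = 17: every term on the left is divisible by 3, so the LHS ≡ 0 (mod 3), but the RHS 17 is not — no integer solution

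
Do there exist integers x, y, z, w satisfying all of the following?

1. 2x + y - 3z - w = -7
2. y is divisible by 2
Yes

Take x = 0, y = 2, z = 3, w = 0. Substituting into each constraint:
  (1) 2(0) + 2 - 3(3) + 0 = -7 ✓
  (2) 2 = 2 × 1, remainder 0 ✓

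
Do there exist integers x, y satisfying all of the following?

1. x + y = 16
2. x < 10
Yes

Take x = 9, y = 7. Substituting into each constraint:
  (1) 9 + 7 = 16 ✓
  (2) 9 < 10 ✓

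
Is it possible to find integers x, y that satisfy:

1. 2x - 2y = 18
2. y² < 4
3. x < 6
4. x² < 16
No

A contradictory subset is {2x - 2y = 18, y² < 4, x < 6}. No integer assignment can satisfy these jointly:

  - 2x - 2y = 18: is a linear equation tying the variables together
  - y² < 4: restricts y to |y| ≤ 1
  - x < 6: bounds one variable relative to a constant

Range argument: with x ∈ [−∞, 5], y ∈ [-1, 1], the left side of the equation is at most 12, but the right side is 18 > 12. No integer solution exists.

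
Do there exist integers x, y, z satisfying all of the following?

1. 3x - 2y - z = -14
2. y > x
Yes

Take x = 0, y = 1, z = 12. Substituting into each constraint:
  (1) 3(0) - 2(1) + (-12) = -14 ✓
  (2) 1 > 0 ✓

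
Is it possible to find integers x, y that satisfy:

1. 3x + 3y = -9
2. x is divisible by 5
Yes

Take x = 0, y = -3. Substituting into each constraint:
  (1) 3(0) + 3(-3) = -9 ✓
  (2) 0 = 5 × 0, remainder 0 ✓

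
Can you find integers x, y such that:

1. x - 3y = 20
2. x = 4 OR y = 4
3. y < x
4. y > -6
Yes

Take x = 32, y = 4. Substituting into each constraint:
  (1) 32 - 3(4) = 20 ✓
  (2) y = 4, target 4 ✓ (second branch holds)
  (3) 4 < 32 ✓
  (4) 4 > -6 ✓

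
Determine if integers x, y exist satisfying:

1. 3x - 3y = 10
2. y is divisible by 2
No

Even the single constraint (3x - 3y = 10) is infeasible over the integers.

  - 3x - 3y = 10: every term on the left is divisible by 3, so the LHS ≡ 0 (mod 3), but the RHS 10 is not — no integer solution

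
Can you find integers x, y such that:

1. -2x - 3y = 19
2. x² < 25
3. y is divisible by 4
No

A contradictory subset is {-2x - 3y = 19, y is divisible by 4}. No integer assignment can satisfy these jointly:

  - -2x - 3y = 19: is a linear equation tying the variables together
  - y is divisible by 4: restricts y to multiples of 4

Modular obstruction: writing y = 4y', every remaining term of the linear equation is divisible by 2, so the left side is ≡ 0 (mod 2); but the right side 19 ≡ 1 (mod 2). No integers can satisfy it.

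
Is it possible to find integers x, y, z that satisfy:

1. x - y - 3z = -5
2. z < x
Yes

Take x = 0, y = 8, z = -1. Substituting into each constraint:
  (1) 0 + (-8) - 3(-1) = -5 ✓
  (2) -1 < 0 ✓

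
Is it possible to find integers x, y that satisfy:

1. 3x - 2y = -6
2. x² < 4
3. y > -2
Yes

Take x = 0, y = 3. Substituting into each constraint:
  (1) 3(0) - 2(3) = -6 ✓
  (2) x² = (0)² = 0, and 0 < 4 ✓
  (3) 3 > -2 ✓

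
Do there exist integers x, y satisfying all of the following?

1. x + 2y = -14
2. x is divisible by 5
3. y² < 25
Yes

Take x = -20, y = 3. Substituting into each constraint:
  (1) (-20) + 2(3) = -14 ✓
  (2) -20 = 5 × -4, remainder 0 ✓
  (3) y² = (3)² = 9, and 9 < 25 ✓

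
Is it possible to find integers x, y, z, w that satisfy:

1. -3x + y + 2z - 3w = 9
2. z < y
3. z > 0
Yes

Take x = 0, y = 4, z = 1, w = -1. Substituting into each constraint:
  (1) -3(0) + 4 + 2(1) - 3(-1) = 9 ✓
  (2) 1 < 4 ✓
  (3) 1 > 0 ✓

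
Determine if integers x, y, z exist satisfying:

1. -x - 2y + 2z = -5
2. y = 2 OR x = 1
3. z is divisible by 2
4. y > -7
Yes

Take x = -3, y = 2, z = -2. Substituting into each constraint:
  (1) 3 - 2(2) + 2(-2) = -5 ✓
  (2) y = 2, target 2 ✓ (first branch holds)
  (3) -2 = 2 × -1, remainder 0 ✓
  (4) 2 > -7 ✓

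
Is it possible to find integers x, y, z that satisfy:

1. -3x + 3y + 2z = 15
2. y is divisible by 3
Yes

Take x = -5, y = 0, z = 0. Substituting into each constraint:
  (1) -3(-5) + 3(0) + 2(0) = 15 ✓
  (2) 0 = 3 × 0, remainder 0 ✓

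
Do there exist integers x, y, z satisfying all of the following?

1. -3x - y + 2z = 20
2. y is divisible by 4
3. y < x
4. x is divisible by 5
Yes

Take x = 0, y = -4, z = 8. Substituting into each constraint:
  (1) -3(0) + 4 + 2(8) = 20 ✓
  (2) -4 = 4 × -1, remainder 0 ✓
  (3) -4 < 0 ✓
  (4) 0 = 5 × 0, remainder 0 ✓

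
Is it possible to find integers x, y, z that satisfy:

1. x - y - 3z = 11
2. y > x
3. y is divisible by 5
Yes

Take x = -1, y = 0, z = -4. Substituting into each constraint:
  (1) (-1) + 0 - 3(-4) = 11 ✓
  (2) 0 > -1 ✓
  (3) 0 = 5 × 0, remainder 0 ✓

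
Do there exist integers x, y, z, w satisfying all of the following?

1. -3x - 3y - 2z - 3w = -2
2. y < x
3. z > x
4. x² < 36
Yes

Take x = 0, y = -1, z = 1, w = 1. Substituting into each constraint:
  (1) -3(0) - 3(-1) - 2(1) - 3(1) = -2 ✓
  (2) -1 < 0 ✓
  (3) 1 > 0 ✓
  (4) x² = (0)² = 0, and 0 < 36 ✓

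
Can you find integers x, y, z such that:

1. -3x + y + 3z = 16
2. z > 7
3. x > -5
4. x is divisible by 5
Yes

Take x = 0, y = -8, z = 8. Substituting into each constraint:
  (1) -3(0) + (-8) + 3(8) = 16 ✓
  (2) 8 > 7 ✓
  (3) 0 > -5 ✓
  (4) 0 = 5 × 0, remainder 0 ✓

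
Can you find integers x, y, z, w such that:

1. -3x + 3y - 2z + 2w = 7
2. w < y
Yes

Take x = 2, y = 3, z = 0, w = 2. Substituting into each constraint:
  (1) -3(2) + 3(3) - 2(0) + 2(2) = 7 ✓
  (2) 2 < 3 ✓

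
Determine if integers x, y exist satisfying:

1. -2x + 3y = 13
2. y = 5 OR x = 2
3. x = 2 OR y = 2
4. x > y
No

A contradictory subset is {-2x + 3y = 13, x = 2 OR y = 2, x > y}. No integer assignment can satisfy these jointly:

  - -2x + 3y = 13: is a linear equation tying the variables together
  - x = 2 OR y = 2: forces a choice: either x = 2 or y = 2
  - x > y: bounds one variable relative to another variable

Split on the disjunction (x = 2 OR y = 2):
  • If x = 2: with x = 2, every remaining term of the linear equation is divisible by 3, so the left side is ≡ 0 (mod 3); but the right side 17 ≡ 2 (mod 3). No integers can satisfy it.
  • If y = 2: with y = 2, every remaining term of the linear equation is divisible by 2, so the left side is ≡ 0 (mod 2); but the right side 7 ≡ 1 (mod 2). No integers can satisfy it.
Both branches are infeasible, so the system has no integer solution.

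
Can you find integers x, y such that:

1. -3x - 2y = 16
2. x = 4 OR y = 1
Yes

Take x = -6, y = 1. Substituting into each constraint:
  (1) -3(-6) - 2(1) = 16 ✓
  (2) y = 1, target 1 ✓ (second branch holds)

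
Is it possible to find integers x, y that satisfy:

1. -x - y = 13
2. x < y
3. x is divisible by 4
Yes

Take x = -8, y = -5. Substituting into each constraint:
  (1) 8 + 5 = 13 ✓
  (2) -8 < -5 ✓
  (3) -8 = 4 × -2, remainder 0 ✓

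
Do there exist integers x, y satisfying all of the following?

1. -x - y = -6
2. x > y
Yes

Take x = 4, y = 2. Substituting into each constraint:
  (1) (-4) + (-2) = -6 ✓
  (2) 4 > 2 ✓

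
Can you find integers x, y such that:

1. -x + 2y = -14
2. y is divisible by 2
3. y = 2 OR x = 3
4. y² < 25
Yes

Take x = 18, y = 2. Substituting into each constraint:
  (1) (-18) + 2(2) = -14 ✓
  (2) 2 = 2 × 1, remainder 0 ✓
  (3) y = 2, target 2 ✓ (first branch holds)
  (4) y² = (2)² = 4, and 4 < 25 ✓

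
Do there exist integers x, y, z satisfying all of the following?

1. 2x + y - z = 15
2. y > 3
Yes

Take x = 0, y = 15, z = 0. Substituting into each constraint:
  (1) 2(0) + 15 + 0 = 15 ✓
  (2) 15 > 3 ✓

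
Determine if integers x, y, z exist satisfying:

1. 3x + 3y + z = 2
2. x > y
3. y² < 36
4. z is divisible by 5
Yes

Take x = 0, y = -1, z = 5. Substituting into each constraint:
  (1) 3(0) + 3(-1) + 5 = 2 ✓
  (2) 0 > -1 ✓
  (3) y² = (-1)² = 1, and 1 < 36 ✓
  (4) 5 = 5 × 1, remainder 0 ✓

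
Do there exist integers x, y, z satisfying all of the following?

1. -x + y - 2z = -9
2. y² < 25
Yes

Take x = 9, y = 0, z = 0. Substituting into each constraint:
  (1) (-9) + 0 - 2(0) = -9 ✓
  (2) y² = (0)² = 0, and 0 < 25 ✓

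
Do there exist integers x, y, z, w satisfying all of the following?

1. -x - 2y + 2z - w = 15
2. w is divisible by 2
Yes

Take x = 1, y = 0, z = 8, w = 0. Substituting into each constraint:
  (1) (-1) - 2(0) + 2(8) + 0 = 15 ✓
  (2) 0 = 2 × 0, remainder 0 ✓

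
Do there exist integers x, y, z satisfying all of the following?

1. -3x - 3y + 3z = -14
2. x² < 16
No

Even the single constraint (-3x - 3y + 3z = -14) is infeasible over the integers.

  - -3x - 3y + 3z = -14: every term on the left is divisible by 3, so the LHS ≡ 0 (mod 3), but the RHS -14 is not — no integer solution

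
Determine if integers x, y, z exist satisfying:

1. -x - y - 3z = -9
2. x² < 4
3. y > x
Yes

Take x = 1, y = 2, z = 2. Substituting into each constraint:
  (1) (-1) + (-2) - 3(2) = -9 ✓
  (2) x² = (1)² = 1, and 1 < 4 ✓
  (3) 2 > 1 ✓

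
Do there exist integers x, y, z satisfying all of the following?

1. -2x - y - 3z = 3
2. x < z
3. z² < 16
Yes

Take x = -1, y = -1, z = 0. Substituting into each constraint:
  (1) -2(-1) + 1 - 3(0) = 3 ✓
  (2) -1 < 0 ✓
  (3) z² = (0)² = 0, and 0 < 16 ✓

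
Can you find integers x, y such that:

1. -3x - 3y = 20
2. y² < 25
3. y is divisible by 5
No

Even the single constraint (-3x - 3y = 20) is infeasible over the integers.

  - -3x - 3y = 20: every term on the left is divisible by 3, so the LHS ≡ 0 (mod 3), but the RHS 20 is not — no integer solution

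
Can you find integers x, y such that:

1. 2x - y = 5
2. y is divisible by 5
Yes

Take x = 5, y = 5. Substituting into each constraint:
  (1) 2(5) + (-5) = 5 ✓
  (2) 5 = 5 × 1, remainder 0 ✓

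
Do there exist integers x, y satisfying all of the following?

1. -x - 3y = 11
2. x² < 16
Yes

Take x = 1, y = -4. Substituting into each constraint:
  (1) (-1) - 3(-4) = 11 ✓
  (2) x² = (1)² = 1, and 1 < 16 ✓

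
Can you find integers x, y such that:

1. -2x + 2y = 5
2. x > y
No

Even the single constraint (-2x + 2y = 5) is infeasible over the integers.

  - -2x + 2y = 5: every term on the left is divisible by 2, so the LHS ≡ 0 (mod 2), but the RHS 5 is not — no integer solution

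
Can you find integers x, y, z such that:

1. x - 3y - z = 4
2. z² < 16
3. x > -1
Yes

Take x = 4, y = 0, z = 0. Substituting into each constraint:
  (1) 4 - 3(0) + 0 = 4 ✓
  (2) z² = (0)² = 0, and 0 < 16 ✓
  (3) 4 > -1 ✓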